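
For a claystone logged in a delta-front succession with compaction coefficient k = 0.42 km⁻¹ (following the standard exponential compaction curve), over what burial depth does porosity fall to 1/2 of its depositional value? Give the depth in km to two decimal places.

1.65 km

φ/φ₀ = 1/2 ⇒ exp(−k·d) = 1/2 ⇒ d = ln(2) / k
d = 0.6931 / 0.42 = 1.650 km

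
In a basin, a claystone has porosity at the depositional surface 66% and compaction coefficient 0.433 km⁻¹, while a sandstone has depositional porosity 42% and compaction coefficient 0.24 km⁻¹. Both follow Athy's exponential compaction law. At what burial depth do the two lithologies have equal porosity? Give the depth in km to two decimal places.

Set n₀ₐ e^(−kₐz) = n₀ᵦ e^(−kᵦz) ⇒ ln(n₀ₐ/n₀ᵦ) = (kₐ − kᵦ)·z
z = ln(0.66/0.42) / (0.433 − 0.24) = 0.4520 / 0.193 = 2.342 km

2.34 km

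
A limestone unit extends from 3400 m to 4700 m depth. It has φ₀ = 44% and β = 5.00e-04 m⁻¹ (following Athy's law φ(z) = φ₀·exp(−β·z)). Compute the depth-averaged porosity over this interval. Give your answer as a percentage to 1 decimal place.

5.9%

Working in km (1 km = 1000 m; β in km⁻¹ = β in m⁻¹ × 1000):
⟨φ⟩ = (1/(z₂−z₁)) ∫ φ₀ e^(−βz) dz = φ₀·(e^(−β·z₁) − e^(−β·z₂)) / (β·(z₂−z₁))
e^(−0.5×3.4) = 0.1827; e^(−0.5×4.7) = 0.0954
⟨φ⟩ = 0.44 × (0.1827 − 0.0954) / (0.5 × 1.3) = 0.44 × 0.1343 = 0.0591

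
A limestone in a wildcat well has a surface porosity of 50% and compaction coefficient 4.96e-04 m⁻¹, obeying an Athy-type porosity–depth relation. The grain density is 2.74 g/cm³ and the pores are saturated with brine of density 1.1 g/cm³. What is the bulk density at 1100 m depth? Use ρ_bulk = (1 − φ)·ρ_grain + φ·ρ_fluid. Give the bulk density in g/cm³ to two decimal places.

2.26 g/cm³

Working in km (1 km = 1000 m; β in km⁻¹ = β in m⁻¹ × 1000):
Porosity at depth: n = 0.5·exp(−0.496×1.1) = 0.5×0.5795 = 0.2897
Bulk density: ρ_b = (1−n)ρ_g + n·ρ_f = 0.7103×2.74 + 0.2897×1.1
       = 1.946 + 0.319 = 2.265 g/cm³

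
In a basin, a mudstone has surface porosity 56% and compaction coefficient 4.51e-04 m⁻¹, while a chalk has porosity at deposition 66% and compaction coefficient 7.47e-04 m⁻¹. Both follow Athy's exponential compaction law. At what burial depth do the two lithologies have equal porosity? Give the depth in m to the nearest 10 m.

560 m

Working in km (1 km = 1000 m; k in km⁻¹ = k in m⁻¹ × 1000):
Set n₀ₐ e^(−kₐd) = n₀ᵦ e^(−kᵦd) ⇒ ln(n₀ₐ/n₀ᵦ) = (kₐ − kᵦ)·d
d = ln(0.56/0.66) / (0.451 − 0.747) = -0.1643 / -0.296 = 0.555 km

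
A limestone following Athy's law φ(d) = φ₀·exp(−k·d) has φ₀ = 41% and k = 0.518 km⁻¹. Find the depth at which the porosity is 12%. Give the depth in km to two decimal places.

Invert Athy's law: d = ln(φ₀/φ) / k
d = ln(0.41/0.12) / 0.518 = ln(3.417) / 0.518 = 1.2287 / 0.518 = 2.372 km

2.37 km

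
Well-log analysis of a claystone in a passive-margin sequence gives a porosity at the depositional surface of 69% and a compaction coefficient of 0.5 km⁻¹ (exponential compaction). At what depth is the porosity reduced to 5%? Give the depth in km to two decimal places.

Invert Athy's law: d = ln(φ₀/φ) / β
d = ln(0.69/0.05) / 0.5 = ln(13.8) / 0.5 = 2.6247 / 0.5 = 5.249 km

5.25 km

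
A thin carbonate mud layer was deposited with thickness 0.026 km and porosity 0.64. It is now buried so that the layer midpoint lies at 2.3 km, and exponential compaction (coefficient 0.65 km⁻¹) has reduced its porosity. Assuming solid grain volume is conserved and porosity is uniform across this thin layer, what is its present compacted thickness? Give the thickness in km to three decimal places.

Porosity at 2.3 km: n = 0.64·exp(−0.65×2.3) = 0.1435
Solid-volume conservation: h(1−n) = h₀(1−n₀) ⇒ h = h₀·(1−n₀)/(1−n)
h = 0.026 × (1 − 0.64)/(1 − 0.1435) = 0.026 × 0.4203 = 0.0109 km

0.011 km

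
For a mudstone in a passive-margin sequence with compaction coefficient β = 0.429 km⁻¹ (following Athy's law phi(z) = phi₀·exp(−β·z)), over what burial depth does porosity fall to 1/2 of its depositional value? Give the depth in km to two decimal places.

1.62 km

phi/phi₀ = 1/2 ⇒ exp(−β·z) = 1/2 ⇒ z = ln(2) / β
z = 0.6931 / 0.429 = 1.616 km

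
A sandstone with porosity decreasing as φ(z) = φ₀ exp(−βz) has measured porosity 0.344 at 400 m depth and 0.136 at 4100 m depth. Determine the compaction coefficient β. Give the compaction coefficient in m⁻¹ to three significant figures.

0.000251 m⁻¹

Working in km (1 km = 1000 m; β in km⁻¹ = β in m⁻¹ × 1000):
Athy: φ(z) = φ₀ e^(−βz) ⇒ φ₁/φ₂ = e^{β(z₂−z₁)} ⇒ β = ln(φ₁/φ₂)/(z₂−z₁)
β = ln(0.344/0.136) / (4.1 − 0.4) = ln(2.529) / 3.7 = 0.9280 / 3.7 = 0.2508 km⁻¹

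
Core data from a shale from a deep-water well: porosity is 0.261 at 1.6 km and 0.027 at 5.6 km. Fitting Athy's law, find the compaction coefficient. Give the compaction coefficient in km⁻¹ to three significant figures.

0.567 km⁻¹

Athy: φ(Z) = φ₀ e^(−kZ) ⇒ φ₁/φ₂ = e^{k(Z₂−Z₁)} ⇒ k = ln(φ₁/φ₂)/(Z₂−Z₁)
k = ln(0.261/0.027) / (5.6 − 1.6) = ln(9.667) / 4 = 2.2687 / 4 = 0.5672 km⁻¹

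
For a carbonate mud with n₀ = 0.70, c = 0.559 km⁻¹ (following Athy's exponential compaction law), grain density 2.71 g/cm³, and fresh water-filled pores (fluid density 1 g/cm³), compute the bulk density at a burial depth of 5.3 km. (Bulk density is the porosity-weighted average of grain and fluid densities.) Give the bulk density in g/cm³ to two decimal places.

2.65 g/cm³

Porosity at depth: n = 0.7·exp(−0.559×5.3) = 0.7×0.0517 = 0.0362
Bulk density: ρ_b = (1−n)ρ_g + n·ρ_f = 0.9638×2.71 + 0.0362×1
       = 2.612 + 0.036 = 2.648 g/cm³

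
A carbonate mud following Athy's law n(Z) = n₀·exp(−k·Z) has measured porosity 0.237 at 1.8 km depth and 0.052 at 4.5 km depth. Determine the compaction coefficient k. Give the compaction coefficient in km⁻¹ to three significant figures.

0.562 km⁻¹

Athy: n(Z) = n₀ e^(−kZ) ⇒ n₁/n₂ = e^{k(Z₂−Z₁)} ⇒ k = ln(n₁/n₂)/(Z₂−Z₁)
k = ln(0.237/0.052) / (4.5 − 1.8) = ln(4.558) / 2.7 = 1.5168 / 2.7 = 0.5618 km⁻¹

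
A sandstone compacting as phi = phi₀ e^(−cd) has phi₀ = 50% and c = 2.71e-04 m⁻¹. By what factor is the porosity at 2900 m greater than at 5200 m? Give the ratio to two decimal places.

Working in km (1 km = 1000 m; c in km⁻¹ = c in m⁻¹ × 1000):
phi(d₁)/phi(d₂) = e^(−c·d₁)/e^(−c·d₂) = e^{c(d₂−d₁)}
= exp(0.271 × 2.3) = exp(0.6233) = 1.8651

1.87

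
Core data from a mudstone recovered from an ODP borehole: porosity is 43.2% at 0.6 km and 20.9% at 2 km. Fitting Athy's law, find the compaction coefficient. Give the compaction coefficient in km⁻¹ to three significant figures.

0.519 km⁻¹

Athy: n(Z) = n₀ e^(−kZ) ⇒ n₁/n₂ = e^{k(Z₂−Z₁)} ⇒ k = ln(n₁/n₂)/(Z₂−Z₁)
k = ln(0.432/0.209) / (2 − 0.6) = ln(2.067) / 1.4 = 0.7261 / 1.4 = 0.5186 km⁻¹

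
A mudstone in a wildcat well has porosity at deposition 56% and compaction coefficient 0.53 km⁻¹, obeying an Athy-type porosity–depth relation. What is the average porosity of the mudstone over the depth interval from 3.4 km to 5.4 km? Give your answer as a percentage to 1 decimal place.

5.7%

⟨n⟩ = (1/(z₂−z₁)) ∫ n₀ e^(−βz) dz = n₀·(e^(−β·z₁) − e^(−β·z₂)) / (β·(z₂−z₁))
e^(−0.53×3.4) = 0.1650; e^(−0.53×5.4) = 0.0572
⟨n⟩ = 0.56 × (0.1650 − 0.0572) / (0.53 × 2) = 0.56 × 0.1017 = 0.0570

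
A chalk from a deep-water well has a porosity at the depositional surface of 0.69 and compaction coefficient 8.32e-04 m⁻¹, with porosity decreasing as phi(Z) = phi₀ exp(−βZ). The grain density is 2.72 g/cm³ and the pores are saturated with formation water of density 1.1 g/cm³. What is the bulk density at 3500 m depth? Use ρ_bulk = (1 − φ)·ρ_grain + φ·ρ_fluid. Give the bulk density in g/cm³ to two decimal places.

2.66 g/cm³

Working in km (1 km = 1000 m; β in km⁻¹ = β in m⁻¹ × 1000):
Porosity at depth: phi = 0.69·exp(−0.832×3.5) = 0.69×0.0544 = 0.0375
Bulk density: ρ_b = (1−phi)ρ_g + phi·ρ_f = 0.9625×2.72 + 0.0375×1.1
       = 2.618 + 0.041 = 2.659 g/cm³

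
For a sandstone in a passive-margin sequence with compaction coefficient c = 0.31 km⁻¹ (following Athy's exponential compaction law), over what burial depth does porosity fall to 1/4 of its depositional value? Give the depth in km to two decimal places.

n/n₀ = 1/4 ⇒ exp(−c·d) = 1/4 ⇒ d = ln(4) / c
d = 1.3863 / 0.31 = 4.472 km

4.47 km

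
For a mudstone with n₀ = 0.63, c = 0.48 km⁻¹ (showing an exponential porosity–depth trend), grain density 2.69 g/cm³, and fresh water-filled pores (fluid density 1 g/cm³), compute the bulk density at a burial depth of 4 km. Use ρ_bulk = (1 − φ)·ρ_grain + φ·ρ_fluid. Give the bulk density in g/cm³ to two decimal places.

Porosity at depth: n = 0.63·exp(−0.48×4) = 0.63×0.1466 = 0.0924
Bulk density: ρ_b = (1−n)ρ_g + n·ρ_f = 0.9076×2.69 + 0.0924×1
       = 2.442 + 0.092 = 2.534 g/cm³

2.53 g/cm³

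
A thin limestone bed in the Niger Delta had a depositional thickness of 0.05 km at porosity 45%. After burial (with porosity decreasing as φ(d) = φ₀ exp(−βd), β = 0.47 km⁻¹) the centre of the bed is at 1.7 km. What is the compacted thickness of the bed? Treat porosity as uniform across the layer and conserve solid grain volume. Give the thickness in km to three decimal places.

0.034 km

Porosity at 1.7 km: φ = 0.45·exp(−0.47×1.7) = 0.2024
Solid-volume conservation: h(1−φ) = h₀(1−φ₀) ⇒ h = h₀·(1−φ₀)/(1−φ)
h = 0.05 × (1 − 0.45)/(1 − 0.2024) = 0.05 × 0.6896 = 0.0345 km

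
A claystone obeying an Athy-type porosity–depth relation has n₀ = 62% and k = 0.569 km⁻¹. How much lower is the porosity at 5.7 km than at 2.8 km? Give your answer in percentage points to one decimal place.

n(2.8) = 0.62·e^(−0.569×2.8) = 0.1260
n(5.7) = 0.62·e^(−0.569×5.7) = 0.0242
Δn = 0.1260 − 0.0242 = 0.1018

10.2 percentage points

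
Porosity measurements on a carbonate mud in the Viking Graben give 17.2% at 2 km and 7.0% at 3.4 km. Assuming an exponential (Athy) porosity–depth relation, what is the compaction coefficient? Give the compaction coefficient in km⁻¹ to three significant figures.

0.642 km⁻¹

Athy: phi(z) = phi₀ e^(−cz) ⇒ phi₁/phi₂ = e^{c(z₂−z₁)} ⇒ c = ln(phi₁/phi₂)/(z₂−z₁)
c = ln(0.172/0.07) / (3.4 − 2) = ln(2.457) / 1.4 = 0.8990 / 1.4 = 0.6421 km⁻¹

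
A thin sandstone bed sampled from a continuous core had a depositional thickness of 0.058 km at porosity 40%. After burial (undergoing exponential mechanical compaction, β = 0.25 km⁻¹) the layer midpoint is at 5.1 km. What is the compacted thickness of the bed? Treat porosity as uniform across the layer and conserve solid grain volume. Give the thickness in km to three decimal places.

0.039 km

Porosity at 5.1 km: n = 0.4·exp(−0.25×5.1) = 0.1118
Solid-volume conservation: h(1−n) = h₀(1−n₀) ⇒ h = h₀·(1−n₀)/(1−n)
h = 0.058 × (1 − 0.4)/(1 − 0.1118) = 0.058 × 0.6755 = 0.0392 km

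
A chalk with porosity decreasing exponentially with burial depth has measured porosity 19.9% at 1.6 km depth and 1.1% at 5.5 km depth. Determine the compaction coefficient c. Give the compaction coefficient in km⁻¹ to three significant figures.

0.742 km⁻¹

Athy: n(Z) = n₀ e^(−cZ) ⇒ n₁/n₂ = e^{c(Z₂−Z₁)} ⇒ c = ln(n₁/n₂)/(Z₂−Z₁)
c = ln(0.199/0.011) / (5.5 − 1.6) = ln(18.09) / 3.9 = 2.8954 / 3.9 = 0.7424 km⁻¹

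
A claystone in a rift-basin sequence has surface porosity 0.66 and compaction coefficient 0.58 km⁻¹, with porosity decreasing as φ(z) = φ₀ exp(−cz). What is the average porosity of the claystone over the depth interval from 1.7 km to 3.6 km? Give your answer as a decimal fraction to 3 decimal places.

0.149

⟨φ⟩ = (1/(z₂−z₁)) ∫ φ₀ e^(−cz) dz = φ₀·(e^(−c·z₁) − e^(−c·z₂)) / (c·(z₂−z₁))
e^(−0.58×1.7) = 0.3731; e^(−0.58×3.6) = 0.1239
⟨φ⟩ = 0.66 × (0.3731 − 0.1239) / (0.58 × 1.9) = 0.66 × 0.2261 = 0.1492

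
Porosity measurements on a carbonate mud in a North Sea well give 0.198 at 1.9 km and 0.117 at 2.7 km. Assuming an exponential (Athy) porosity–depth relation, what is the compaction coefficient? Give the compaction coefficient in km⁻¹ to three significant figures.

Athy: φ(d) = φ₀ e^(−kd) ⇒ φ₁/φ₂ = e^{k(d₂−d₁)} ⇒ k = ln(φ₁/φ₂)/(d₂−d₁)
k = ln(0.198/0.117) / (2.7 − 1.9) = ln(1.692) / 0.8 = 0.5261 / 0.8 = 0.6576 km⁻¹

0.658 km⁻¹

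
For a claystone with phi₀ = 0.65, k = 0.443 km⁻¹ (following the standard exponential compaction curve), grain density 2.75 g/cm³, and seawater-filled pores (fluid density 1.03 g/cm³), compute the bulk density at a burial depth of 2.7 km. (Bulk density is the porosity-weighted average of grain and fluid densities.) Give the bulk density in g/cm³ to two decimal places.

2.41 g/cm³

Porosity at depth: phi = 0.65·exp(−0.443×2.7) = 0.65×0.3024 = 0.1965
Bulk density: ρ_b = (1−phi)ρ_g + phi·ρ_f = 0.8035×2.75 + 0.1965×1.03
       = 2.210 + 0.202 = 2.412 g/cm³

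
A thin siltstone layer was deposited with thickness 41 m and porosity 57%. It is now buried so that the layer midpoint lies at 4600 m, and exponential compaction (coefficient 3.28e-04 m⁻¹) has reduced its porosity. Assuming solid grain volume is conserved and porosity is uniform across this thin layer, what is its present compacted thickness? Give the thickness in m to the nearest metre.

Working in km (1 km = 1000 m; c in km⁻¹ = c in m⁻¹ × 1000):
Porosity at 4.6 km: φ = 0.57·exp(−0.328×4.6) = 0.1261
Solid-volume conservation: h(1−φ) = h₀(1−φ₀) ⇒ h = h₀·(1−φ₀)/(1−φ)
h = 0.041 × (1 − 0.57)/(1 − 0.1261) = 0.041 × 0.4920 = 0.0202 km

20 m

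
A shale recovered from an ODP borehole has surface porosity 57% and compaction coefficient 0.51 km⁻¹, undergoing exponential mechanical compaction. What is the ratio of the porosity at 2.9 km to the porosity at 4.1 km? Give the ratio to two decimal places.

phi(d₁)/phi(d₂) = e^(−c·d₁)/e^(−c·d₂) = e^{c(d₂−d₁)}
= exp(0.51 × 1.2) = exp(0.612) = 1.8441

1.84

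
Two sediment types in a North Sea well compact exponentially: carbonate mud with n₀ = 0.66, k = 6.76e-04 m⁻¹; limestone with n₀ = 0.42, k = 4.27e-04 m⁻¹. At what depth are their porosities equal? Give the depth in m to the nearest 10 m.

Working in km (1 km = 1000 m; k in km⁻¹ = k in m⁻¹ × 1000):
Set n₀ₐ e^(−kₐZ) = n₀ᵦ e^(−kᵦZ) ⇒ ln(n₀ₐ/n₀ᵦ) = (kₐ − kᵦ)·Z
Z = ln(0.66/0.42) / (0.676 − 0.427) = 0.4520 / 0.249 = 1.815 km

1820 m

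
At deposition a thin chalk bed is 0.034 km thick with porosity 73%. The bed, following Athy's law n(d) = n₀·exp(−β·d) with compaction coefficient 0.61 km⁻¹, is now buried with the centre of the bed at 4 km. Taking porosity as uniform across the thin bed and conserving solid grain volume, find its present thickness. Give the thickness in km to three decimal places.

Porosity at 4 km: n = 0.73·exp(−0.61×4) = 0.0636
Solid-volume conservation: h(1−n) = h₀(1−n₀) ⇒ h = h₀·(1−n₀)/(1−n)
h = 0.034 × (1 − 0.73)/(1 − 0.0636) = 0.034 × 0.2883 = 0.0098 km

0.010 km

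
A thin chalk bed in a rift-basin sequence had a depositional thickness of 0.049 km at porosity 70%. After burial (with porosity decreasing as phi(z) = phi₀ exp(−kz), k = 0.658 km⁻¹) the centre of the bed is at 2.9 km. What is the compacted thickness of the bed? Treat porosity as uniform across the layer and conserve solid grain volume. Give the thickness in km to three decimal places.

Porosity at 2.9 km: phi = 0.7·exp(−0.658×2.9) = 0.1038
Solid-volume conservation: h(1−phi) = h₀(1−phi₀) ⇒ h = h₀·(1−phi₀)/(1−phi)
h = 0.049 × (1 − 0.7)/(1 − 0.1038) = 0.049 × 0.3348 = 0.0164 km

0.016 km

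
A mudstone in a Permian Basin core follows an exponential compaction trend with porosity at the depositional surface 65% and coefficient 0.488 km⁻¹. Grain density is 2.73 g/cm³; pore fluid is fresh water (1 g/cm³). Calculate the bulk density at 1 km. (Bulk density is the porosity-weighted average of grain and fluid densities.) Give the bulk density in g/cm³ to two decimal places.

2.04 g/cm³

Porosity at depth: phi = 0.65·exp(−0.488×1) = 0.65×0.6139 = 0.3990
Bulk density: ρ_b = (1−phi)ρ_g + phi·ρ_f = 0.6010×2.73 + 0.3990×1
       = 1.641 + 0.399 = 2.040 g/cm³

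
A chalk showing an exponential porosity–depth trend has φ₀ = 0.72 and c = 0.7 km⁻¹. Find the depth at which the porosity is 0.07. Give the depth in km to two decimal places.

3.33 km

Invert Athy's law: Z = ln(φ₀/φ) / c
Z = ln(0.72/0.07) / 0.7 = ln(10.29) / 0.7 = 2.3308 / 0.7 = 3.330 km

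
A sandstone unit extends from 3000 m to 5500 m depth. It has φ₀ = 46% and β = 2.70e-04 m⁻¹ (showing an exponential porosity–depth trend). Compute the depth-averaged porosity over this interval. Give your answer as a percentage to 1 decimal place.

Working in km (1 km = 1000 m; β in km⁻¹ = β in m⁻¹ × 1000):
⟨φ⟩ = (1/(z₂−z₁)) ∫ φ₀ e^(−βz) dz = φ₀·(e^(−β·z₁) − e^(−β·z₂)) / (β·(z₂−z₁))
e^(−0.27×3) = 0.4449; e^(−0.27×5.5) = 0.2265
⟨φ⟩ = 0.46 × (0.4449 − 0.2265) / (0.27 × 2.5) = 0.46 × 0.3235 = 0.1488

14.9%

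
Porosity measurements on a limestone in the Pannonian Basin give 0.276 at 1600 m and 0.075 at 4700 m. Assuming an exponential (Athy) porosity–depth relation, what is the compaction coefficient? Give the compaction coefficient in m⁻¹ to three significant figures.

0.000420 m⁻¹

Working in km (1 km = 1000 m; c in km⁻¹ = c in m⁻¹ × 1000):
Athy: phi(d) = phi₀ e^(−cd) ⇒ phi₁/phi₂ = e^{c(d₂−d₁)} ⇒ c = ln(phi₁/phi₂)/(d₂−d₁)
c = ln(0.276/0.075) / (4.7 − 1.6) = ln(3.68) / 3.1 = 1.3029 / 3.1 = 0.4203 km⁻¹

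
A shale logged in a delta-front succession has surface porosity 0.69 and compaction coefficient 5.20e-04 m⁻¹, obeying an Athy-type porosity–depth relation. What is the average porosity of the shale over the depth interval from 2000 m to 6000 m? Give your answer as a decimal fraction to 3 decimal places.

Working in km (1 km = 1000 m; β in km⁻¹ = β in m⁻¹ × 1000):
⟨n⟩ = (1/(d₂−d₁)) ∫ n₀ e^(−βd) dd = n₀·(e^(−β·d₁) − e^(−β·d₂)) / (β·(d₂−d₁))
e^(−0.52×2) = 0.3535; e^(−0.52×6) = 0.0442
⟨n⟩ = 0.69 × (0.3535 − 0.0442) / (0.52 × 4) = 0.69 × 0.1487 = 0.1026

0.103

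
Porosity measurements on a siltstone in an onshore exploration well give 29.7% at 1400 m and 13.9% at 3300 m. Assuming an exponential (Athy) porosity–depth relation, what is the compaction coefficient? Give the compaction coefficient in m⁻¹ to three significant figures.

Working in km (1 km = 1000 m; k in km⁻¹ = k in m⁻¹ × 1000):
Athy: φ(Z) = φ₀ e^(−kZ) ⇒ φ₁/φ₂ = e^{k(Z₂−Z₁)} ⇒ k = ln(φ₁/φ₂)/(Z₂−Z₁)
k = ln(0.297/0.139) / (3.3 − 1.4) = ln(2.137) / 1.9 = 0.7593 / 1.9 = 0.3996 km⁻¹

0.000400 m⁻¹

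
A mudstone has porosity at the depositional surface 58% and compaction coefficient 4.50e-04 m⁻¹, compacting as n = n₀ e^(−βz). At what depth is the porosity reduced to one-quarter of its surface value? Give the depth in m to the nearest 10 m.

3080 m

Working in km (1 km = 1000 m; β in km⁻¹ = β in m⁻¹ × 1000):
n/n₀ = 1/4 ⇒ exp(−β·z) = 1/4 ⇒ z = ln(4) / β
z = 1.3863 / 0.45 = 3.081 km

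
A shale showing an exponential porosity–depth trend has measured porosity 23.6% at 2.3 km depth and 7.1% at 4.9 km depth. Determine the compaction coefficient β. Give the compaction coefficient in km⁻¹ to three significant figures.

0.462 km⁻¹

Athy: n(Z) = n₀ e^(−βZ) ⇒ n₁/n₂ = e^{β(Z₂−Z₁)} ⇒ β = ln(n₁/n₂)/(Z₂−Z₁)
β = ln(0.236/0.071) / (4.9 − 2.3) = ln(3.324) / 2.6 = 1.2012 / 2.6 = 0.462 km⁻¹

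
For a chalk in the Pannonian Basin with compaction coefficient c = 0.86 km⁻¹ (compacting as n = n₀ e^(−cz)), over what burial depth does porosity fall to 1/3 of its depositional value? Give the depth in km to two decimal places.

1.28 km

n/n₀ = 1/3 ⇒ exp(−c·z) = 1/3 ⇒ z = ln(3) / c
z = 1.0986 / 0.86 = 1.277 km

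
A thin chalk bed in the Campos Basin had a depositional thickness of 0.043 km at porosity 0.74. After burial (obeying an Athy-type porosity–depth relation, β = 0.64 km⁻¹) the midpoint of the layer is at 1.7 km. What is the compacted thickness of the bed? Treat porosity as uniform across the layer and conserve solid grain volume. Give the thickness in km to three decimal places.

0.015 km

Porosity at 1.7 km: n = 0.74·exp(−0.64×1.7) = 0.2493
Solid-volume conservation: h(1−n) = h₀(1−n₀) ⇒ h = h₀·(1−n₀)/(1−n)
h = 0.043 × (1 − 0.74)/(1 − 0.2493) = 0.043 × 0.3463 = 0.0149 km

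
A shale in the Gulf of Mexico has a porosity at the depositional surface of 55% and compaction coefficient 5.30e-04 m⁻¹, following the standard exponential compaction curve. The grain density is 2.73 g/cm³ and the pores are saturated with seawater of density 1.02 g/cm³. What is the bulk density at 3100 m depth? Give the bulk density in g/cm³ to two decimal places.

Working in km (1 km = 1000 m; k in km⁻¹ = k in m⁻¹ × 1000):
Porosity at depth: φ = 0.55·exp(−0.53×3.1) = 0.55×0.1934 = 0.1064
Bulk density: ρ_b = (1−φ)ρ_g + φ·ρ_f = 0.8936×2.73 + 0.1064×1.02
       = 2.440 + 0.108 = 2.548 g/cm³

2.55 g/cm³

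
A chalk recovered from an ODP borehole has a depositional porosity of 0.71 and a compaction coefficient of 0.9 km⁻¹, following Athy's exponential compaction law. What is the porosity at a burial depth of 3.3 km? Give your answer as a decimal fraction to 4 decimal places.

0.0364

phi = phi₀·exp(−β·d) = 0.71 × exp(−0.9 × 3.3) = 0.71 × exp(−2.97)
  = 0.71 × 0.0513 = 0.0364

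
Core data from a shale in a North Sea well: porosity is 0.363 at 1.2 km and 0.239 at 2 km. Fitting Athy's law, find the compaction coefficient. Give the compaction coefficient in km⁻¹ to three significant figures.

Athy: phi(d) = phi₀ e^(−βd) ⇒ phi₁/phi₂ = e^{β(d₂−d₁)} ⇒ β = ln(phi₁/phi₂)/(d₂−d₁)
β = ln(0.363/0.239) / (2 − 1.2) = ln(1.519) / 0.8 = 0.4179 / 0.8 = 0.5224 km⁻¹

0.522 km⁻¹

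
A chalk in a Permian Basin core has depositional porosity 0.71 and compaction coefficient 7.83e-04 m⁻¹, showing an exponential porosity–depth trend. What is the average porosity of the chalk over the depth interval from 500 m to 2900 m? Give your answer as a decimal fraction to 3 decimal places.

Working in km (1 km = 1000 m; β in km⁻¹ = β in m⁻¹ × 1000):
⟨n⟩ = (1/(z₂−z₁)) ∫ n₀ e^(−βz) dz = n₀·(e^(−β·z₁) − e^(−β·z₂)) / (β·(z₂−z₁))
e^(−0.783×0.5) = 0.6760; e^(−0.783×2.9) = 0.1032
⟨n⟩ = 0.71 × (0.6760 − 0.1032) / (0.783 × 2.4) = 0.71 × 0.3048 = 0.2164

0.216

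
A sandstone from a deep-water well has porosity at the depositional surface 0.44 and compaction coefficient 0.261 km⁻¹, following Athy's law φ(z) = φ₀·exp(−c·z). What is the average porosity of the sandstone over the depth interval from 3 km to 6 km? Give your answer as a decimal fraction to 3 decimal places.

⟨φ⟩ = (1/(z₂−z₁)) ∫ φ₀ e^(−cz) dz = φ₀·(e^(−c·z₁) − e^(−c·z₂)) / (c·(z₂−z₁))
e^(−0.261×3) = 0.4570; e^(−0.261×6) = 0.2089
⟨φ⟩ = 0.44 × (0.4570 − 0.2089) / (0.261 × 3) = 0.44 × 0.3169 = 0.1394

0.139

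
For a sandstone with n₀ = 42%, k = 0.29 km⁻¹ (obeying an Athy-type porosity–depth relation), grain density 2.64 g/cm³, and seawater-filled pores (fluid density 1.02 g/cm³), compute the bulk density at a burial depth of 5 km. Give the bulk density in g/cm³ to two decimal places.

2.48 g/cm³

Porosity at depth: n = 0.42·exp(−0.29×5) = 0.42×0.2346 = 0.0985
Bulk density: ρ_b = (1−n)ρ_g + n·ρ_f = 0.9015×2.64 + 0.0985×1.02
       = 2.380 + 0.100 = 2.480 g/cm³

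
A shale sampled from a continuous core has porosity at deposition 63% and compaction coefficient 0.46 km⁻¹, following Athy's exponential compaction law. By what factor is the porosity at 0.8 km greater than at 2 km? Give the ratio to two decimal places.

1.74

phi(d₁)/phi(d₂) = e^(−k·d₁)/e^(−k·d₂) = e^{k(d₂−d₁)}
= exp(0.46 × 1.2) = exp(0.552) = 1.7367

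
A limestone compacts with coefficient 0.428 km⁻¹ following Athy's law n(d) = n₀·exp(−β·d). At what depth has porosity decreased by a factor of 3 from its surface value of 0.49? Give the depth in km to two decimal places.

n/n₀ = 1/3 ⇒ exp(−β·d) = 1/3 ⇒ d = ln(3) / β
d = 1.0986 / 0.428 = 2.567 km

2.57 km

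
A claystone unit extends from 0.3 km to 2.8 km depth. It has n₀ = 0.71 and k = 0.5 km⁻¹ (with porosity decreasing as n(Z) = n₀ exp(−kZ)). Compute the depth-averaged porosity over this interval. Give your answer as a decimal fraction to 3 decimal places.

0.349

⟨n⟩ = (1/(Z₂−Z₁)) ∫ n₀ e^(−kZ) dZ = n₀·(e^(−k·Z₁) − e^(−k·Z₂)) / (k·(Z₂−Z₁))
e^(−0.5×0.3) = 0.8607; e^(−0.5×2.8) = 0.2466
⟨n⟩ = 0.71 × (0.8607 − 0.2466) / (0.5 × 2.5) = 0.71 × 0.4913 = 0.3488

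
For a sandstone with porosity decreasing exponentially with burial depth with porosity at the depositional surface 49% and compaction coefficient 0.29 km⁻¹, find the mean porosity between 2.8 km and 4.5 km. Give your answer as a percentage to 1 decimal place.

⟨phi⟩ = (1/(Z₂−Z₁)) ∫ phi₀ e^(−kZ) dZ = phi₀·(e^(−k·Z₁) − e^(−k·Z₂)) / (k·(Z₂−Z₁))
e^(−0.29×2.8) = 0.4440; e^(−0.29×4.5) = 0.2712
⟨phi⟩ = 0.49 × (0.4440 − 0.2712) / (0.29 × 1.7) = 0.49 × 0.3505 = 0.1717

17.2%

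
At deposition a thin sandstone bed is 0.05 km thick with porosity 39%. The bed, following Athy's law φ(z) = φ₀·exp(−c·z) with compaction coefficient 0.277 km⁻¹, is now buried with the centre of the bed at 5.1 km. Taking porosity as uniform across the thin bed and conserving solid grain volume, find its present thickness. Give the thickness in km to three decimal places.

Porosity at 5.1 km: φ = 0.39·exp(−0.277×5.1) = 0.0950
Solid-volume conservation: h(1−φ) = h₀(1−φ₀) ⇒ h = h₀·(1−φ₀)/(1−φ)
h = 0.05 × (1 − 0.39)/(1 − 0.0950) = 0.05 × 0.6740 = 0.0337 km

0.034 km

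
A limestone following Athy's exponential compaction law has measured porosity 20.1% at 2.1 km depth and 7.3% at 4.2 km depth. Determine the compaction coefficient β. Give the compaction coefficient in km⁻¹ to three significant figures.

0.482 km⁻¹

Athy: phi(d) = phi₀ e^(−βd) ⇒ phi₁/phi₂ = e^{β(d₂−d₁)} ⇒ β = ln(phi₁/phi₂)/(d₂−d₁)
β = ln(0.201/0.073) / (4.2 − 2.1) = ln(2.753) / 2.1 = 1.0128 / 2.1 = 0.4823 km⁻¹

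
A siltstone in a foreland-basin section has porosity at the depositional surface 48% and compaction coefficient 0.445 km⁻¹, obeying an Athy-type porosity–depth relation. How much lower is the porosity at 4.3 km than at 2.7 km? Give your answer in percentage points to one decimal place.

φ(2.7) = 0.48·e^(−0.445×2.7) = 0.1444
φ(4.3) = 0.48·e^(−0.445×4.3) = 0.0708
Δφ = 0.1444 − 0.0708 = 0.0735

7.4 percentage points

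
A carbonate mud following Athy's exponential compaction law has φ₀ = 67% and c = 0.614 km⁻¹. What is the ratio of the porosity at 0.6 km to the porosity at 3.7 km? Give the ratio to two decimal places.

φ(d₁)/φ(d₂) = e^(−c·d₁)/e^(−c·d₂) = e^{c(d₂−d₁)}
= exp(0.614 × 3.1) = exp(1.903) = 6.7087

6.71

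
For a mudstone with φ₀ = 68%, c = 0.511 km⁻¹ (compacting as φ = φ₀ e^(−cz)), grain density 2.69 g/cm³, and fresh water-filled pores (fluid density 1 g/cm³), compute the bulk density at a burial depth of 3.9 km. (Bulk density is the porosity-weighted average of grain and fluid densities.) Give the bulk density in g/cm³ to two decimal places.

2.53 g/cm³

Porosity at depth: φ = 0.68·exp(−0.511×3.9) = 0.68×0.1363 = 0.0927
Bulk density: ρ_b = (1−φ)ρ_g + φ·ρ_f = 0.9073×2.69 + 0.0927×1
       = 2.441 + 0.093 = 2.533 g/cm³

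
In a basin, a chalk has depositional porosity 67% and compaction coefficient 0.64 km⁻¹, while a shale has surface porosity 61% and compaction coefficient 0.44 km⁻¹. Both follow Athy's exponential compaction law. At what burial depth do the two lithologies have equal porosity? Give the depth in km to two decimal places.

Set φ₀ₐ e^(−βₐd) = φ₀ᵦ e^(−βᵦd) ⇒ ln(φ₀ₐ/φ₀ᵦ) = (βₐ − βᵦ)·d
d = ln(0.67/0.61) / (0.64 − 0.44) = 0.0938 / 0.2 = 0.469 km

0.47 km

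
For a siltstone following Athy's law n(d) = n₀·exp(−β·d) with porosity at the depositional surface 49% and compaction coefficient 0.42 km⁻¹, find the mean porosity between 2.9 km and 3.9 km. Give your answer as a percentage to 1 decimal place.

11.8%

⟨n⟩ = (1/(d₂−d₁)) ∫ n₀ e^(−βd) dd = n₀·(e^(−β·d₁) − e^(−β·d₂)) / (β·(d₂−d₁))
e^(−0.42×2.9) = 0.2958; e^(−0.42×3.9) = 0.1944
⟨n⟩ = 0.49 × (0.2958 − 0.1944) / (0.42 × 1) = 0.49 × 0.2416 = 0.1184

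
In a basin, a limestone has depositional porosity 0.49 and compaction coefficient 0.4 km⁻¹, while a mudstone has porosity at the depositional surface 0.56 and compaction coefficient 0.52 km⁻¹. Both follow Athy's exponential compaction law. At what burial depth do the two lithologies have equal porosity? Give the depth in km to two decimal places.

1.11 km

Set n₀ₐ e^(−βₐz) = n₀ᵦ e^(−βᵦz) ⇒ ln(n₀ₐ/n₀ᵦ) = (βₐ − βᵦ)·z
z = ln(0.49/0.56) / (0.4 − 0.52) = -0.1335 / -0.12 = 1.113 km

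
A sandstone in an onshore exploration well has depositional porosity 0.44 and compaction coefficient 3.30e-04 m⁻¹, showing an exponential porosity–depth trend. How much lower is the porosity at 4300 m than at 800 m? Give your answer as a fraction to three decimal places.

0.231

Working in km (1 km = 1000 m; k in km⁻¹ = k in m⁻¹ × 1000):
n(0.8) = 0.44·e^(−0.33×0.8) = 0.3379
n(4.3) = 0.44·e^(−0.33×4.3) = 0.1065
Δn = 0.3379 − 0.1065 = 0.2314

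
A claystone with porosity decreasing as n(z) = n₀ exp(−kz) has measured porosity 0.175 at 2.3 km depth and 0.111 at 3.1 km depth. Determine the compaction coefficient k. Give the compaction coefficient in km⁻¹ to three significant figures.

Athy: n(z) = n₀ e^(−kz) ⇒ n₁/n₂ = e^{k(z₂−z₁)} ⇒ k = ln(n₁/n₂)/(z₂−z₁)
k = ln(0.175/0.111) / (3.1 − 2.3) = ln(1.577) / 0.8 = 0.4553 / 0.8 = 0.5691 km⁻¹

0.569 km⁻¹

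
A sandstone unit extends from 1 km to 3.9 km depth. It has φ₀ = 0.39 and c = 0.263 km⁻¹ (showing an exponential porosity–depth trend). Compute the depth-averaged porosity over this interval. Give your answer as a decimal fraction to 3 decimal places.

0.210

⟨φ⟩ = (1/(z₂−z₁)) ∫ φ₀ e^(−cz) dz = φ₀·(e^(−c·z₁) − e^(−c·z₂)) / (c·(z₂−z₁))
e^(−0.263×1) = 0.7687; e^(−0.263×3.9) = 0.3585
⟨φ⟩ = 0.39 × (0.7687 − 0.3585) / (0.263 × 2.9) = 0.39 × 0.5378 = 0.2098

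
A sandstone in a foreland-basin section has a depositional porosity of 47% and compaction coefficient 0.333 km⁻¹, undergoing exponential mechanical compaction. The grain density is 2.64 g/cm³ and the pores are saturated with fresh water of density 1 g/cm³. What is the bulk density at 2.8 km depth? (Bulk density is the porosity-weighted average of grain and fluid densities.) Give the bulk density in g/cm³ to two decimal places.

Porosity at depth: phi = 0.47·exp(−0.333×2.8) = 0.47×0.3936 = 0.1850
Bulk density: ρ_b = (1−phi)ρ_g + phi·ρ_f = 0.8150×2.64 + 0.1850×1
       = 2.152 + 0.185 = 2.337 g/cm³

2.34 g/cm³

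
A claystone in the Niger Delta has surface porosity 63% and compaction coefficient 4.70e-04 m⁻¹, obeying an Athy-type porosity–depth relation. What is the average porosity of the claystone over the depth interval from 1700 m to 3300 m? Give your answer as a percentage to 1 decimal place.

19.9%

Working in km (1 km = 1000 m; c in km⁻¹ = c in m⁻¹ × 1000):
⟨φ⟩ = (1/(d₂−d₁)) ∫ φ₀ e^(−cd) dd = φ₀·(e^(−c·d₁) − e^(−c·d₂)) / (c·(d₂−d₁))
e^(−0.47×1.7) = 0.4498; e^(−0.47×3.3) = 0.2120
⟨φ⟩ = 0.63 × (0.4498 − 0.2120) / (0.47 × 1.6) = 0.63 × 0.3161 = 0.1992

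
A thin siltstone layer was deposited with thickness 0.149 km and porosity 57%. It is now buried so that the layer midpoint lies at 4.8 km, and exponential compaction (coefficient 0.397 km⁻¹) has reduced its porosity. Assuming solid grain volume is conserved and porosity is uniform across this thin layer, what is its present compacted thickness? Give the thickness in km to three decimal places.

0.070 km

Porosity at 4.8 km: n = 0.57·exp(−0.397×4.8) = 0.0848
Solid-volume conservation: h(1−n) = h₀(1−n₀) ⇒ h = h₀·(1−n₀)/(1−n)
h = 0.149 × (1 − 0.57)/(1 − 0.0848) = 0.149 × 0.4698 = 0.0700 km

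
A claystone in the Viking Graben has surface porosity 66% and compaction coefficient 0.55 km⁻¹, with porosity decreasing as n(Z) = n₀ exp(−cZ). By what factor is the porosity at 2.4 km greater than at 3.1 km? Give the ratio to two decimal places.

1.47

n(Z₁)/n(Z₂) = e^(−c·Z₁)/e^(−c·Z₂) = e^{c(Z₂−Z₁)}
= exp(0.55 × 0.7) = exp(0.385) = 1.4696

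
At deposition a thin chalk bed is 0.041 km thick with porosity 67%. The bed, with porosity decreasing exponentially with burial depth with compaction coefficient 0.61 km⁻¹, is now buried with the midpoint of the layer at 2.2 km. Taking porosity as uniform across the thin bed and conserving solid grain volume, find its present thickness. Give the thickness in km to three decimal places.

Porosity at 2.2 km: phi = 0.67·exp(−0.61×2.2) = 0.1751
Solid-volume conservation: h(1−phi) = h₀(1−phi₀) ⇒ h = h₀·(1−phi₀)/(1−phi)
h = 0.041 × (1 − 0.67)/(1 − 0.1751) = 0.041 × 0.4000 = 0.0164 km

0.016 km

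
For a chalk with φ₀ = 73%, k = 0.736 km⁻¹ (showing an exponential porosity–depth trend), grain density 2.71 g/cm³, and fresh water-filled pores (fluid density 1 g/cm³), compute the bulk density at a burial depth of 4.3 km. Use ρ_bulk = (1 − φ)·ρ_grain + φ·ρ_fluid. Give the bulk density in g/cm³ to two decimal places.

2.66 g/cm³

Porosity at depth: φ = 0.73·exp(−0.736×4.3) = 0.73×0.0422 = 0.0308
Bulk density: ρ_b = (1−φ)ρ_g + φ·ρ_f = 0.9692×2.71 + 0.0308×1
       = 2.626 + 0.031 = 2.657 g/cm³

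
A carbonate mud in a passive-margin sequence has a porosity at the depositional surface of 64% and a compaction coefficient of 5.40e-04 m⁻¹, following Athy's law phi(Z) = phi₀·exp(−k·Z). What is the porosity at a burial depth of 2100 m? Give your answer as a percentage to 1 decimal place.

20.6%

Working in km (1 km = 1000 m; k in km⁻¹ = k in m⁻¹ × 1000):
phi = phi₀·exp(−k·Z) = 0.64 × exp(−0.54 × 2.1) = 0.64 × exp(−1.134)
  = 0.64 × 0.3217 = 0.2059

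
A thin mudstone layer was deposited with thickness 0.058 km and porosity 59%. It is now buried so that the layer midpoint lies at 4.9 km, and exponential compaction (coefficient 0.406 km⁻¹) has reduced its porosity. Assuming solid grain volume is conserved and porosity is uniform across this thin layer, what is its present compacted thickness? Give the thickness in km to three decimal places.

0.026 km

Porosity at 4.9 km: n = 0.59·exp(−0.406×4.9) = 0.0807
Solid-volume conservation: h(1−n) = h₀(1−n₀) ⇒ h = h₀·(1−n₀)/(1−n)
h = 0.058 × (1 − 0.59)/(1 − 0.0807) = 0.058 × 0.4460 = 0.0259 km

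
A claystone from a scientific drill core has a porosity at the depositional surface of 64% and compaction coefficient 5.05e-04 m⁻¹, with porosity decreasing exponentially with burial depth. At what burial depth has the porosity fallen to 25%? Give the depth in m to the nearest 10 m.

Working in km (1 km = 1000 m; β in km⁻¹ = β in m⁻¹ × 1000):
Invert Athy's law: Z = ln(phi₀/phi) / β
Z = ln(0.64/0.25) / 0.505 = ln(2.56) / 0.505 = 0.9400 / 0.505 = 1.861 km

1860 m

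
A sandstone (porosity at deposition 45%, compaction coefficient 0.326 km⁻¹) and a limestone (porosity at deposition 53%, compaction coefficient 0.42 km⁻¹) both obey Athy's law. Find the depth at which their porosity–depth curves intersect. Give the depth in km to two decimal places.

1.74 km

Set n₀ₐ e^(−kₐd) = n₀ᵦ e^(−kᵦd) ⇒ ln(n₀ₐ/n₀ᵦ) = (kₐ − kᵦ)·d
d = ln(0.45/0.53) / (0.326 − 0.42) = -0.1636 / -0.094 = 1.741 km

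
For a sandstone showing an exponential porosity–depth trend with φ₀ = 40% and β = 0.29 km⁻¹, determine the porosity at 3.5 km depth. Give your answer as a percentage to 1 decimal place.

φ = φ₀·exp(−β·d) = 0.4 × exp(−0.29 × 3.5) = 0.4 × exp(−1.015)
  = 0.4 × 0.3624 = 0.1450

14.5%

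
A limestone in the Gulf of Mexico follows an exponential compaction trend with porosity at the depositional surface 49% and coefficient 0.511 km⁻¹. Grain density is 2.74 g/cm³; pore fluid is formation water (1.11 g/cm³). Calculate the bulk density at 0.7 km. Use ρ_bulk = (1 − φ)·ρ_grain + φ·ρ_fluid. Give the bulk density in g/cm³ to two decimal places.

Porosity at depth: φ = 0.49·exp(−0.511×0.7) = 0.49×0.6993 = 0.3426
Bulk density: ρ_b = (1−φ)ρ_g + φ·ρ_f = 0.6574×2.74 + 0.3426×1.11
       = 1.801 + 0.380 = 2.181 g/cm³

2.18 g/cm³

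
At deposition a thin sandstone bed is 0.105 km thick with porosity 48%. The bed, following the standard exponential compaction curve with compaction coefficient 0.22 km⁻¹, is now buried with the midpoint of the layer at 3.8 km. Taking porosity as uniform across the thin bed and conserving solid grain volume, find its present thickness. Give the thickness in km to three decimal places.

0.069 km

Porosity at 3.8 km: n = 0.48·exp(−0.22×3.8) = 0.2081
Solid-volume conservation: h(1−n) = h₀(1−n₀) ⇒ h = h₀·(1−n₀)/(1−n)
h = 0.105 × (1 − 0.48)/(1 − 0.2081) = 0.105 × 0.6566 = 0.0689 km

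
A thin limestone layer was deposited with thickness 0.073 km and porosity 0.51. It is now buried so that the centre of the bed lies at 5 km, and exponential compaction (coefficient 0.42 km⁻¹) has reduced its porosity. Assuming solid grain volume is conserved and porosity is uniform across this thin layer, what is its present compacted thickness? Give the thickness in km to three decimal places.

Porosity at 5 km: phi = 0.51·exp(−0.42×5) = 0.0625
Solid-volume conservation: h(1−phi) = h₀(1−phi₀) ⇒ h = h₀·(1−phi₀)/(1−phi)
h = 0.073 × (1 − 0.51)/(1 − 0.0625) = 0.073 × 0.5226 = 0.0382 km

0.038 km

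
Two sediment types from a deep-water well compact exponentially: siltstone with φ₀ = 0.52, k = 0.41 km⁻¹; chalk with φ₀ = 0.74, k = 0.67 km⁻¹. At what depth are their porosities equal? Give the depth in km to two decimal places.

1.36 km

Set φ₀ₐ e^(−kₐd) = φ₀ᵦ e^(−kᵦd) ⇒ ln(φ₀ₐ/φ₀ᵦ) = (kₐ − kᵦ)·d
d = ln(0.52/0.74) / (0.41 − 0.67) = -0.3528 / -0.26 = 1.357 km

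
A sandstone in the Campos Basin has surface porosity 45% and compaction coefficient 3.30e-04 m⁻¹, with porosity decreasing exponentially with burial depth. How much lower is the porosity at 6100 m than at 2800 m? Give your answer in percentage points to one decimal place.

11.9 percentage points

Working in km (1 km = 1000 m; β in km⁻¹ = β in m⁻¹ × 1000):
phi(2.8) = 0.45·e^(−0.33×2.8) = 0.1786
phi(6.1) = 0.45·e^(−0.33×6.1) = 0.0601
Δphi = 0.1786 − 0.0601 = 0.1185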